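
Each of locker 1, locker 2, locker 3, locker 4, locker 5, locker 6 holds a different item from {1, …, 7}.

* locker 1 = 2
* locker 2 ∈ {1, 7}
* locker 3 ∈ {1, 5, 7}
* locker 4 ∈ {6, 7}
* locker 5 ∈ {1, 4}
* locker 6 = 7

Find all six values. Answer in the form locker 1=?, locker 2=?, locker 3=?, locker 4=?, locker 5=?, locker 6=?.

locker 1=2, locker 2=1, locker 3=5, locker 4=6, locker 5=4, locker 6=7

locker 1 has just one choice, so locker 1 = 2.
locker 6 has just one choice, so locker 6 = 7. Remove 7 from locker 2, locker 3, locker 4.
That leaves locker 2 = 1. Eliminate 1 elsewhere: locker 3, locker 5.
locker 3 has just one choice, so locker 3 = 5.
locker 4 has just one choice, so locker 4 = 6.
That leaves locker 5 = 4.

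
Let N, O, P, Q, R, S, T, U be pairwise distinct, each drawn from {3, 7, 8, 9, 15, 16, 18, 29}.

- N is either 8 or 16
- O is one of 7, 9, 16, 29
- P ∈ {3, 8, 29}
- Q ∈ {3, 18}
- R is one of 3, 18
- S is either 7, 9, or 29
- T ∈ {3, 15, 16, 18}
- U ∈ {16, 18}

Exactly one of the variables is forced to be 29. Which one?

Among the 8 variables, 15 fits only T (and all 8 values in {3, 7, 8, 9, 15, 16, 18, 29} must be used), so T = 15.
The 2 variables Q and R are confined to {3, 18}, which locks those values in; drop them from P, U.
That leaves U = 16. Strike 16 from N, O.
N must be 8 (only option left). So P can't be 8.
So 29 goes to P.

P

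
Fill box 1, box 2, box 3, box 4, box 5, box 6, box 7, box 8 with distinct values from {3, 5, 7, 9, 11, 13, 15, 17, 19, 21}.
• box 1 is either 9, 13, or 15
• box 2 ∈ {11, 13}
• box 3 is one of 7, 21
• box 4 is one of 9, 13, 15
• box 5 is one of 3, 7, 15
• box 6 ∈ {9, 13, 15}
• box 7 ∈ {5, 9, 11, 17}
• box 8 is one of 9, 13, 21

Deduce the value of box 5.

3

box 1, box 4, box 6 share exactly the 3 values {9, 13, 15}; by pigeonhole those values go to them, so strike 9, 13, 15 from box 2, box 5, box 7, box 8.
That leaves box 2 = 11. So box 7 can't be 11.
box 8 must be 21 (only option left). Strike 21 from box 3.
box 3 must be 7 (only option left). Strike 7 from box 5.
So box 5 = 3.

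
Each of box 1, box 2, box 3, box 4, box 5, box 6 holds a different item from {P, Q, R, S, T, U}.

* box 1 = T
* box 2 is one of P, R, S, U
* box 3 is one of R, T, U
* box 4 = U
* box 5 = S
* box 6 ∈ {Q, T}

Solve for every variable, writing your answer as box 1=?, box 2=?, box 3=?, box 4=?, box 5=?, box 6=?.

box 1's domain is down to {T}, so box 1 = T. So box 3, box 6 can't be T.
That leaves box 4 = U. Remove U from box 2, box 3.
That leaves box 5 = S. So box 2 can't be S.
box 6 must be Q (only option left).
box 3 has just one choice, so box 3 = R. Strike R from box 2.
That leaves box 2 = P.

box 1=T, box 2=P, box 3=R, box 4=U, box 5=S, box 6=Q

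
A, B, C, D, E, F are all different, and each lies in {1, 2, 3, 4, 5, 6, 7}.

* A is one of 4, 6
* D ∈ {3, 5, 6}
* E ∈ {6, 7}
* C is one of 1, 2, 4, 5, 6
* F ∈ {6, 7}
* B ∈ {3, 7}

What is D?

5

E and F between them cover only {6, 7} — a naked pair. Remove those values from A, B, C, D.
A's domain is down to {4}, so A = 4. Eliminate 4 elsewhere: C.
That leaves B = 3. Strike 3 from D.
So D = 5.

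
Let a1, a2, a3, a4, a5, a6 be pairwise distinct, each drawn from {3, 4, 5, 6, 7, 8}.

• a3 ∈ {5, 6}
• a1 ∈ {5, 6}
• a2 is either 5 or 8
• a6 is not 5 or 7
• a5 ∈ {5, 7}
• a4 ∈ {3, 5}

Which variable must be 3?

a4

The 6 variables draw from only 6 values {3, 4, 5, 6, 7, 8}, so each is used; only a6 can be 4, hence a6 = 4.
Among the 5 still-open variables, 3 fits only a4 (and all 5 values in {3, 5, 6, 7, 8} must be used), so a4 = 3.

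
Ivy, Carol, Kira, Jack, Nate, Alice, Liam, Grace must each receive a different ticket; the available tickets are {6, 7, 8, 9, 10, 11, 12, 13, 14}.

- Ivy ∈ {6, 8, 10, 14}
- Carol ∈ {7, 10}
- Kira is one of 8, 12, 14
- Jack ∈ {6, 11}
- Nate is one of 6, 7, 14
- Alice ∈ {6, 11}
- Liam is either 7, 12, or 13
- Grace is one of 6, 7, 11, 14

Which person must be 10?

Carol

The 8 variables together cover exactly {6, 7, 8, 10, 11, 12, 13, 14} — 8 values for 8 variables — and 13 appears only in Liam's list, so Liam = 13.
Among the 7 still-open variables, 12 fits only Kira (and all 7 values in {6, 7, 8, 10, 11, 12, 14} must be used), so Kira = 12.
Among the 6 still-open variables, 8 fits only Ivy (and all 6 values in {6, 7, 8, 10, 11, 14} must be used), so Ivy = 8.
Among the 5 still-open variables, 10 fits only Carol (and all 5 values in {6, 7, 10, 11, 14} must be used), so Carol = 10.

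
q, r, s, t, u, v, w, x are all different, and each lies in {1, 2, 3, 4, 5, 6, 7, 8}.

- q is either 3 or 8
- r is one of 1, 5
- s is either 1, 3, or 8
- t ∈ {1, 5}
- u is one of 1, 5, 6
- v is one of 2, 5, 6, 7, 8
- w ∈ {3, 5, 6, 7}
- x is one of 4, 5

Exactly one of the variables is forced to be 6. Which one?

The 8 variables together cover exactly {1, 2, 3, 4, 5, 6, 7, 8} — 8 values for 8 variables — and 2 appears only in v's list, so v = 2.
The 7 still-open variables draw from only 7 values {1, 3, 4, 5, 6, 7, 8}, so each is used; only x can be 4, hence x = 4.
The 6 still-open variables draw from only 6 values {1, 3, 5, 6, 7, 8}, so each is used; only w can be 7, hence w = 7.
The 5 still-open variables together cover exactly {1, 3, 5, 6, 8} — 5 values for 5 variables — and 6 appears only in u's list, so u = 6.

u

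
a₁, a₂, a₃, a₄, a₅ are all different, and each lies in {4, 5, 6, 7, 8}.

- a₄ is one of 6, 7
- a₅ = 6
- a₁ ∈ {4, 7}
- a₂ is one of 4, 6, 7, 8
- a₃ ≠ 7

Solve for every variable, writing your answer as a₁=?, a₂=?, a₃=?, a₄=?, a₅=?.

a₁=4, a₂=8, a₃=5, a₄=7, a₅=6

a₅ must be 6 (only option left). Eliminate 6 elsewhere: a₂, a₃, a₄.
a₄ must be 7 (only option left). So a₁, a₂ can't be 7.
a₁ has just one choice, so a₁ = 4. Strike 4 from a₂, a₃.
That leaves a₂ = 8. Strike 8 from a₃.
a₃'s domain is down to {5}, so a₃ = 5.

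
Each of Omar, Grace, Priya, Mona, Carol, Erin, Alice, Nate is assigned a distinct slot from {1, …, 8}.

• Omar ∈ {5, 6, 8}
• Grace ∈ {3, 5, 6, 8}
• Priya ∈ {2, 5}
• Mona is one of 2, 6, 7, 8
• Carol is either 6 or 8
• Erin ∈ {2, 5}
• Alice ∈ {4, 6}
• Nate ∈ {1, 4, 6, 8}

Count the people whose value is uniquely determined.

4

The 8 variables together cover exactly {1, 2, 3, 4, 5, 6, 7, 8} — 8 values for 8 variables — and 1 appears only in Nate's list, so Nate = 1.
Among the 7 still-open variables, 3 fits only Grace (and all 7 values in {2, 3, 4, 5, 6, 7, 8} must be used), so Grace = 3.
The 6 still-open variables draw from only 6 values {2, 4, 5, 6, 7, 8}, so each is used; only Alice can be 4, hence Alice = 4.
The 5 still-open variables draw from only 5 values {2, 5, 6, 7, 8}, so each is used; only Mona can be 7, hence Mona = 7.
Priya and Erin share exactly the 2 values {2, 5}; by pigeonhole those values go to them, so strike 2, 5 from Omar.
Determined: Grace=3, Mona=7, Alice=4, Nate=1. The other people each still have more than one consistent value. That makes 4.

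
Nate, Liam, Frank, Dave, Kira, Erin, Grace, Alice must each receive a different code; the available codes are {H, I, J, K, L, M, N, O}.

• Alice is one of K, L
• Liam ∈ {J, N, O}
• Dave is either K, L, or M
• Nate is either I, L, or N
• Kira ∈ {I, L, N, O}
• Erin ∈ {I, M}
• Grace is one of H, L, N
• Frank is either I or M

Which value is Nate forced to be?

N

The 8 variables draw from only 8 values {H, I, J, K, L, M, N, O}, so each is used; only Grace can be H, hence Grace = H.
The 7 still-open variables draw from only 7 values {I, J, K, L, M, N, O}, so each is used; only Liam can be J, hence Liam = J.
Among the 6 still-open variables, O fits only Kira (and all 6 values in {I, K, L, M, N, O} must be used), so Kira = O.
The 5 still-open variables together cover exactly {I, K, L, M, N} — 5 values for 5 variables — and N appears only in Nate's list, so Nate = N.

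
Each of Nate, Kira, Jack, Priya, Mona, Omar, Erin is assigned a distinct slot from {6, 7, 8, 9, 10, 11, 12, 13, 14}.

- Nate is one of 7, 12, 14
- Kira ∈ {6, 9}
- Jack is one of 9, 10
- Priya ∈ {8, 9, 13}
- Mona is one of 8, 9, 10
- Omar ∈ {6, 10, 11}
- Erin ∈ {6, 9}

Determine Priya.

Kira and Erin share exactly the 2 values {6, 9}; by pigeonhole those values go to them, so strike 6, 9 from Jack, Priya, Mona, Omar.
Jack's domain is down to {10}, so Jack = 10. Remove 10 from Mona, Omar.
Mona has just one choice, so Mona = 8. So Priya can't be 8.
So Priya = 13.

13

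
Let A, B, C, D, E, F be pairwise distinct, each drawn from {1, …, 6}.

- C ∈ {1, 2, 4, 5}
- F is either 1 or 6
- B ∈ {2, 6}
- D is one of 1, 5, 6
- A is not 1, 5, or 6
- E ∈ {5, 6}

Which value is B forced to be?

Among the 6 variables, 3 fits only A (and all 6 values in {1, 2, 3, 4, 5, 6} must be used), so A = 3.
Among the 5 still-open variables, 4 fits only C (and all 5 values in {1, 2, 4, 5, 6} must be used), so C = 4.
The 4 still-open variables together cover exactly {1, 2, 5, 6} — 4 values for 4 variables — and 2 appears only in B's list, so B = 2.

2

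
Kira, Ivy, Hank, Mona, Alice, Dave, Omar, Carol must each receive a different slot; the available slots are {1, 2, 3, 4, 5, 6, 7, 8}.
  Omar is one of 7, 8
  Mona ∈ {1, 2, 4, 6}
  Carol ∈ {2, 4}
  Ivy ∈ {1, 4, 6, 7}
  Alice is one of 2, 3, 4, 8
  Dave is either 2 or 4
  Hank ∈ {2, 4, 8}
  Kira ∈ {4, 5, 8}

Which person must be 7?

Omar

Among the 8 variables, 3 fits only Alice (and all 8 values in {1, 2, 3, 4, 5, 6, 7, 8} must be used), so Alice = 3.
Among the 7 still-open variables, 5 fits only Kira (and all 7 values in {1, 2, 4, 5, 6, 7, 8} must be used), so Kira = 5.
Dave and Carol share exactly the 2 values {2, 4}; by pigeonhole those values go to them, so strike 2, 4 from Ivy, Hank, Mona.
Hank must be 8 (only option left). So Omar can't be 8.
So 7 goes to Omar.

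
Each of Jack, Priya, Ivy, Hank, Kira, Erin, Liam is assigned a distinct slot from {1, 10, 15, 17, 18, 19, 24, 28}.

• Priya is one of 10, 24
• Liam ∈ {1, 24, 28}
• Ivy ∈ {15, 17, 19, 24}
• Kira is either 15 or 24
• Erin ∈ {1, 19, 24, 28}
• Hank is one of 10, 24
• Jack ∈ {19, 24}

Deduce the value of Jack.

19

Among the 7 variables, 17 fits only Ivy (and all 7 values in {1, 10, 15, 17, 19, 24, 28} must be used), so Ivy = 17.
The 6 still-open variables together cover exactly {1, 10, 15, 19, 24, 28} — 6 values for 6 variables — and 15 appears only in Kira's list, so Kira = 15.
Priya and Hank between them cover only {10, 24} — a naked pair. Remove those values from Jack, Erin, Liam.
So Jack = 19.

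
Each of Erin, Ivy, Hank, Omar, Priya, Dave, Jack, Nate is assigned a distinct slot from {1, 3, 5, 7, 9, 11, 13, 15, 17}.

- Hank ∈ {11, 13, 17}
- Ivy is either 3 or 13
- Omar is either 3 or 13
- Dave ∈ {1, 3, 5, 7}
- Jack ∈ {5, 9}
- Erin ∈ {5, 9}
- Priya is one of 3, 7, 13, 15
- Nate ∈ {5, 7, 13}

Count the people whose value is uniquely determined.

3

The 2 variables Erin and Jack are confined to {5, 9}, which locks those values in; drop them from Dave, Nate.
Ivy and Omar between them cover only {3, 13} — a naked pair. Remove those values from Hank, Priya, Dave, Nate.
Nate has just one choice, so Nate = 7. So Priya, Dave can't be 7.
That leaves Priya = 15.
Dave has just one choice, so Dave = 1.
Determined: Priya=15, Dave=1, Nate=7. The other people each still have more than one consistent value. That makes 3.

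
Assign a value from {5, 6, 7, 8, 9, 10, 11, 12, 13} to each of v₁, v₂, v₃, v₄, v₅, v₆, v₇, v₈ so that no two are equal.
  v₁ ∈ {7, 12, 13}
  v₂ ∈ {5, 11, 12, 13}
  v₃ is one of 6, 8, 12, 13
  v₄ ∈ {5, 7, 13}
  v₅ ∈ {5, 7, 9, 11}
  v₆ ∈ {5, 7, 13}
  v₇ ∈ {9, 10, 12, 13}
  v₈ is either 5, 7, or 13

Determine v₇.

10

The 3 variables v₄, v₆, v₈ are confined to {5, 7, 13}, which locks those values in; drop them from v₁, v₂, v₃, v₅, v₇.
v₁ has just one choice, so v₁ = 12. Eliminate 12 elsewhere: v₂, v₃, v₇.
That leaves v₂ = 11. Strike 11 from v₅.
That leaves v₅ = 9. So v₇ can't be 9.
So v₇ = 10.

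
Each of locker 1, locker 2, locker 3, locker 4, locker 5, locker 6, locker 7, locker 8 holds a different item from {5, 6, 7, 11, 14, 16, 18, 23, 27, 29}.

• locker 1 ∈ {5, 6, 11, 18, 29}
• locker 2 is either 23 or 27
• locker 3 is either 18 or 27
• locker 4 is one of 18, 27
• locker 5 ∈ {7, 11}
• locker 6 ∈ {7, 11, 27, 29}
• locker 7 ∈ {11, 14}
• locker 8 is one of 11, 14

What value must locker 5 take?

7

locker 3 and locker 4 share exactly the 2 values {18, 27}; by pigeonhole those values go to them, so strike 18, 27 from locker 1, locker 2, locker 6.
locker 2's domain is down to {23}, so locker 2 = 23.
locker 7 and locker 8 share exactly the 2 values {11, 14}; by pigeonhole those values go to them, so strike 11, 14 from locker 1, locker 5, locker 6.
So locker 5 = 7.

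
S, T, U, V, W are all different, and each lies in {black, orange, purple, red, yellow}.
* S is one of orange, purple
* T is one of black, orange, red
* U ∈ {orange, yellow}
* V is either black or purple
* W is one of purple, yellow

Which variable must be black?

The 5 variables draw from only 5 values {black, orange, purple, red, yellow}, so each is used; only T can be red, hence T = red.
The 4 still-open variables draw from only 4 values {black, orange, purple, yellow}, so each is used; only V can be black, hence V = black.

V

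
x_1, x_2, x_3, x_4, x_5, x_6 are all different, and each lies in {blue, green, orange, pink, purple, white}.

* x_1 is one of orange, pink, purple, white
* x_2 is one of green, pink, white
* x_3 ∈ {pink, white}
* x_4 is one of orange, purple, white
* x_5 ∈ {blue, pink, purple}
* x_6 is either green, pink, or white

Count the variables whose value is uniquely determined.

1

Among the 6 variables, blue fits only x_5 (and all 6 values in {blue, green, orange, pink, purple, white} must be used), so x_5 = blue.
x_2, x_3, x_6 between them cover only {green, pink, white} — a naked triple. Remove those values from x_1, x_4.
Determined: x_5=blue. The other variables each still have more than one consistent value. That makes 1.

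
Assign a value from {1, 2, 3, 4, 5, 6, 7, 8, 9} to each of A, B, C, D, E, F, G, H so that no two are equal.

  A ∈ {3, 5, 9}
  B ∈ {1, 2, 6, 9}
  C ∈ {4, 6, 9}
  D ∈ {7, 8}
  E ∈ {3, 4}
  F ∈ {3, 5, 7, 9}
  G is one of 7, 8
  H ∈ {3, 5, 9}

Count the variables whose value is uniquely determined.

2

D and G share exactly the 2 values {7, 8}; by pigeonhole those values go to them, so strike 7, 8 from F.
A, F, H share exactly the 3 values {3, 5, 9}; by pigeonhole those values go to them, so strike 3, 5, 9 from B, C, E.
E has just one choice, so E = 4. Strike 4 from C.
That leaves C = 6. Eliminate 6 elsewhere: B.
Determined: C=6, E=4. The other variables each still have more than one consistent value. That makes 2.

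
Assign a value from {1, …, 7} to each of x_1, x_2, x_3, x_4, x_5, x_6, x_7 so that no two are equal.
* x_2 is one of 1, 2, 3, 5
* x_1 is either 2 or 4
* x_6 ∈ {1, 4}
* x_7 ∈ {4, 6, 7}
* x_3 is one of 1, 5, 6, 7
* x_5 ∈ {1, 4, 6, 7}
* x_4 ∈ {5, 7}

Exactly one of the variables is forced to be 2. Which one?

x_1

The 7 variables together cover exactly {1, 2, 3, 4, 5, 6, 7} — 7 values for 7 variables — and 3 appears only in x_2's list, so x_2 = 3.
The 6 still-open variables together cover exactly {1, 2, 4, 5, 6, 7} — 6 values for 6 variables — and 2 appears only in x_1's list, so x_1 = 2.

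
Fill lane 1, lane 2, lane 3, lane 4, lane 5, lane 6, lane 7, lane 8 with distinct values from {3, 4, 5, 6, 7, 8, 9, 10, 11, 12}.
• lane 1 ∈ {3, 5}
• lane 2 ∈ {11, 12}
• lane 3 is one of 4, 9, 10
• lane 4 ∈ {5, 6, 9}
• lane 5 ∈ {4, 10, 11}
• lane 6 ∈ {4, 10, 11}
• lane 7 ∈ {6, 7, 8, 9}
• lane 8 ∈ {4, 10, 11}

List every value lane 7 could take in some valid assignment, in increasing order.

6, 7, 8

lane 5, lane 6, lane 8 share exactly the 3 values {4, 10, 11}; by pigeonhole those values go to them, so strike 4, 10, 11 from lane 2, lane 3.
That leaves lane 2 = 12.
lane 3 has just one choice, so lane 3 = 9. So lane 4, lane 7 can't be 9.
No further eliminations apply; lane 7 can still be any of 6, 7, 8.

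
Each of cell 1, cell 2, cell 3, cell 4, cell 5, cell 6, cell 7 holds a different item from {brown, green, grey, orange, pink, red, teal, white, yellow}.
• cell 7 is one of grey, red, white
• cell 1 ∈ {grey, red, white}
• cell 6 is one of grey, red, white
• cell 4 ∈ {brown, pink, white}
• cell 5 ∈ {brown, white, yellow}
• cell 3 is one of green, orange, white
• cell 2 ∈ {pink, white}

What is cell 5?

The 3 variables cell 1, cell 6, cell 7 are confined to {grey, red, white}, which locks those values in; drop them from cell 2, cell 3, cell 4, cell 5.
cell 2 has just one choice, so cell 2 = pink. Strike pink from cell 4.
That leaves cell 4 = brown. Remove brown from cell 5.
So cell 5 = yellow.

yellow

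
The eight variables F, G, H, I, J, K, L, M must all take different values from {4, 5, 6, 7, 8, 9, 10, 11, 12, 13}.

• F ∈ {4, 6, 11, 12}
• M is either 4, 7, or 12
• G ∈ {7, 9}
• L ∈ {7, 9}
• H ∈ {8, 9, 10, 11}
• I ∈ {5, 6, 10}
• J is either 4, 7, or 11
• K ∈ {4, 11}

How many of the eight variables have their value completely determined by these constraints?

2

The 2 variables G and L are confined to {7, 9}, which locks those values in; drop them from H, J, M.
J and K share exactly the 2 values {4, 11}; by pigeonhole those values go to them, so strike 4, 11 from F, H, M.
M must be 12 (only option left). Eliminate 12 elsewhere: F.
That leaves F = 6. Eliminate 6 elsewhere: I.
Determined: F=6, M=12. The other variables each still have more than one consistent value. That makes 2.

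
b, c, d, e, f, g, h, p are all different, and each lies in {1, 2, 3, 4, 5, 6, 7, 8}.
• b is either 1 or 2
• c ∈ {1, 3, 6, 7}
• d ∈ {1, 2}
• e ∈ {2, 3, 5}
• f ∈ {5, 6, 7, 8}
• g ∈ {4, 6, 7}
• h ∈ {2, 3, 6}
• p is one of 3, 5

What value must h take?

6

Among the 8 variables, 4 fits only g (and all 8 values in {1, 2, 3, 4, 5, 6, 7, 8} must be used), so g = 4.
The 7 still-open variables together cover exactly {1, 2, 3, 5, 6, 7, 8} — 7 values for 7 variables — and 8 appears only in f's list, so f = 8.
The 6 still-open variables draw from only 6 values {1, 2, 3, 5, 6, 7}, so each is used; only c can be 7, hence c = 7.
Among the 5 still-open variables, 6 fits only h (and all 5 values in {1, 2, 3, 5, 6} must be used), so h = 6.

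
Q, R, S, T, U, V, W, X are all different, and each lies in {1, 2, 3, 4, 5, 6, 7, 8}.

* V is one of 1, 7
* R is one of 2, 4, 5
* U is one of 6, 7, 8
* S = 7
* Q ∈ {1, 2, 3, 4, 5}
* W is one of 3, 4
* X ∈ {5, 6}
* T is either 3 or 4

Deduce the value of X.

S must be 7 (only option left). So U, V can't be 7.
V has just one choice, so V = 1. Remove 1 from Q.
The 6 still-open variables draw from only 6 values {2, 3, 4, 5, 6, 8}, so each is used; only U can be 8, hence U = 8.
The 5 still-open variables together cover exactly {2, 3, 4, 5, 6} — 5 values for 5 variables — and 6 appears only in X's list, so X = 6.

6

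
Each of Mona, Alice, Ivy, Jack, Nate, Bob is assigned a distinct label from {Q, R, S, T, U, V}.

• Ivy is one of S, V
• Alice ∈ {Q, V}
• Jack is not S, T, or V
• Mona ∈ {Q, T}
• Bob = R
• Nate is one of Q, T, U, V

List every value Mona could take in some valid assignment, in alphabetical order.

Bob's domain is down to {R}, so Bob = R. Remove R from Jack.
The 5 still-open variables together cover exactly {Q, S, T, U, V} — 5 values for 5 variables — and S appears only in Ivy's list, so Ivy = S.
No further eliminations apply; Mona can still be any of Q, T.

Q, T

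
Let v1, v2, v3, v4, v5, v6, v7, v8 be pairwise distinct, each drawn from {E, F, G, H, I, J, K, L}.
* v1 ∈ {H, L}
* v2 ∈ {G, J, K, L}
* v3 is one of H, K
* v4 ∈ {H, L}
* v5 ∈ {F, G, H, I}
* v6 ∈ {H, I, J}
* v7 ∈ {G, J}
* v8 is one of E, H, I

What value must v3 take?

K

Among the 8 variables, E fits only v8 (and all 8 values in {E, F, G, H, I, J, K, L} must be used), so v8 = E.
Among the 7 still-open variables, F fits only v5 (and all 7 values in {F, G, H, I, J, K, L} must be used), so v5 = F.
The 6 still-open variables draw from only 6 values {G, H, I, J, K, L}, so each is used; only v6 can be I, hence v6 = I.
The 2 variables v1 and v4 are confined to {H, L}, which locks those values in; drop them from v2, v3.
So v3 = K.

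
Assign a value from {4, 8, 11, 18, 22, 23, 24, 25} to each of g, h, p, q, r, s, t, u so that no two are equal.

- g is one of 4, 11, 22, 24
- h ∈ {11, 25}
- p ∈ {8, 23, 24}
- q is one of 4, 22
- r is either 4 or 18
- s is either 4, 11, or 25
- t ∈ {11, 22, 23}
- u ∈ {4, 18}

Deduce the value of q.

Among the 8 variables, 8 fits only p (and all 8 values in {4, 8, 11, 18, 22, 23, 24, 25} must be used), so p = 8.
The 7 still-open variables together cover exactly {4, 11, 18, 22, 23, 24, 25} — 7 values for 7 variables — and 23 appears only in t's list, so t = 23.
Among the 6 still-open variables, 24 fits only g (and all 6 values in {4, 11, 18, 22, 24, 25} must be used), so g = 24.
The 5 still-open variables draw from only 5 values {4, 11, 18, 22, 25}, so each is used; only q can be 22, hence q = 22.

22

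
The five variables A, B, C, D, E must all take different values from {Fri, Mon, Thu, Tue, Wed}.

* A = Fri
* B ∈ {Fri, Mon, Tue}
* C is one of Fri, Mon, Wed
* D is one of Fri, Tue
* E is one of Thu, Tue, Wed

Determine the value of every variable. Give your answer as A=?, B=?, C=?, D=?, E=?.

A=Fri, B=Mon, C=Wed, D=Tue, E=Thu

A must be Fri (only option left). So B, C, D can't be Fri.
That leaves D = Tue. Eliminate Tue elsewhere: B, E.
That leaves B = Mon. Remove Mon from C.
C must be Wed (only option left). Remove Wed from E.
E has just one choice, so E = Thu.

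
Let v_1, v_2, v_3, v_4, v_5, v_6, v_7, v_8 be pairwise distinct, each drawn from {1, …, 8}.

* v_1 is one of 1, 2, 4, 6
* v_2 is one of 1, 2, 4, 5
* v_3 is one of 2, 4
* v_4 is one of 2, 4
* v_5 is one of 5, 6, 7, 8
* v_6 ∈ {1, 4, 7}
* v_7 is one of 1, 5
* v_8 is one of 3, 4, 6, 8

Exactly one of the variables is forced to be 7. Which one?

The 8 variables draw from only 8 values {1, 2, 3, 4, 5, 6, 7, 8}, so each is used; only v_8 can be 3, hence v_8 = 3.
Among the 7 still-open variables, 8 fits only v_5 (and all 7 values in {1, 2, 4, 5, 6, 7, 8} must be used), so v_5 = 8.
The 6 still-open variables draw from only 6 values {1, 2, 4, 5, 6, 7}, so each is used; only v_1 can be 6, hence v_1 = 6.
Among the 5 still-open variables, 7 fits only v_6 (and all 5 values in {1, 2, 4, 5, 7} must be used), so v_6 = 7.

v_6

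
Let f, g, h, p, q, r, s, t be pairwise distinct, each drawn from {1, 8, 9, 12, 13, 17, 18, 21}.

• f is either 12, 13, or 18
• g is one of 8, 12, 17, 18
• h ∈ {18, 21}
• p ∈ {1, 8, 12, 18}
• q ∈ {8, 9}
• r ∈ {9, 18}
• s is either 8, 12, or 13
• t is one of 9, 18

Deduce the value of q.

8

The 8 variables together cover exactly {1, 8, 9, 12, 13, 17, 18, 21} — 8 values for 8 variables — and 1 appears only in p's list, so p = 1.
Among the 7 still-open variables, 17 fits only g (and all 7 values in {8, 9, 12, 13, 17, 18, 21} must be used), so g = 17.
Among the 6 still-open variables, 21 fits only h (and all 6 values in {8, 9, 12, 13, 18, 21} must be used), so h = 21.
r and t between them cover only {9, 18} — a naked pair. Remove those values from f, q.
So q = 8.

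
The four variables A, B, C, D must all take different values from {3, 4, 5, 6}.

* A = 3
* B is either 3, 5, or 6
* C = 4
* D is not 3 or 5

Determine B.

A has just one choice, so A = 3. So B can't be 3.
C has just one choice, so C = 4. Strike 4 from D.
D's domain is down to {6}, so D = 6. Eliminate 6 elsewhere: B.
So B = 5.

5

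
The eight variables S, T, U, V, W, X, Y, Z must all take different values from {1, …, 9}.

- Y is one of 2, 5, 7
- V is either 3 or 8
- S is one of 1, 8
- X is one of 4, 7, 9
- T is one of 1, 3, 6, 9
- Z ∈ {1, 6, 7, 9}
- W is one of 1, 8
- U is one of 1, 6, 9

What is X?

S and W between them cover only {1, 8} — a naked pair. Remove those values from T, U, V, Z.
V has just one choice, so V = 3. Strike 3 from T.
The 2 variables T and U are confined to {6, 9}, which locks those values in; drop them from X, Z.
Z has just one choice, so Z = 7. Remove 7 from X, Y.
So X = 4.

4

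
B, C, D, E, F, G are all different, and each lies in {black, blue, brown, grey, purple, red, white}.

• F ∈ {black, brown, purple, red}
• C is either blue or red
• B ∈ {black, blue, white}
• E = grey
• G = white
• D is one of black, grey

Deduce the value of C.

E has just one choice, so E = grey. Remove grey from D.
That leaves G = white. Remove white from B.
D has just one choice, so D = black. Remove black from B, F.
B's domain is down to {blue}, so B = blue. So C can't be blue.
So C = red.

red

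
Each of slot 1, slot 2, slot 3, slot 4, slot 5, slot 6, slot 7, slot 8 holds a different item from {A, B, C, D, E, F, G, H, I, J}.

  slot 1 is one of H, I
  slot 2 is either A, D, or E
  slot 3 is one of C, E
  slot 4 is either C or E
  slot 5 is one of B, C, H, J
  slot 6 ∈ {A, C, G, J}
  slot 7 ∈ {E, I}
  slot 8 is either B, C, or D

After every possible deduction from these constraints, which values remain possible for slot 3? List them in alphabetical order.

slot 3 and slot 4 share exactly the 2 values {C, E}; by pigeonhole those values go to them, so strike C, E from slot 2, slot 5, slot 6, slot 7, slot 8.
slot 7's domain is down to {I}, so slot 7 = I. So slot 1 can't be I.
slot 1 has just one choice, so slot 1 = H. So slot 5 can't be H.
No further eliminations apply; slot 3 can still be any of C, E.

C, E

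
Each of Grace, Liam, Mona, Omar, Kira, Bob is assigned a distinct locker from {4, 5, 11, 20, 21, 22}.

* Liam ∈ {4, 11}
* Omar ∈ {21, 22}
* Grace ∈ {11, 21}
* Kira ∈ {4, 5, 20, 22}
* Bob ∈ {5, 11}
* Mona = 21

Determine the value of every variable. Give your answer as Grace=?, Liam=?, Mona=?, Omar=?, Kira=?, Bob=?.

Mona's domain is down to {21}, so Mona = 21. Remove 21 from Grace, Omar.
Omar must be 22 (only option left). Eliminate 22 elsewhere: Kira.
Grace has just one choice, so Grace = 11. Eliminate 11 elsewhere: Liam, Bob.
Liam must be 4 (only option left). Strike 4 from Kira.
Bob has just one choice, so Bob = 5. Remove 5 from Kira.
Kira has just one choice, so Kira = 20.

Grace=11, Liam=4, Mona=21, Omar=22, Kira=20, Bob=5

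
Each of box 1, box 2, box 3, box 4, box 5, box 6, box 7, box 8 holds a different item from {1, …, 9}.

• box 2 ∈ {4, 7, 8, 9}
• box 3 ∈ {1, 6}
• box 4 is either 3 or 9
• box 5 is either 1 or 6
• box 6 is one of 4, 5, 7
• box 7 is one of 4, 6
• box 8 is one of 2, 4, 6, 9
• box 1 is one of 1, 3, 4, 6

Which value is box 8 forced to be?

box 3 and box 5 between them cover only {1, 6} — a naked pair. Remove those values from box 1, box 7, box 8.
box 7 has just one choice, so box 7 = 4. Strike 4 from box 1, box 2, box 6, box 8.
box 1 has just one choice, so box 1 = 3. Eliminate 3 elsewhere: box 4.
That leaves box 4 = 9. So box 2, box 8 can't be 9.
So box 8 = 2.

2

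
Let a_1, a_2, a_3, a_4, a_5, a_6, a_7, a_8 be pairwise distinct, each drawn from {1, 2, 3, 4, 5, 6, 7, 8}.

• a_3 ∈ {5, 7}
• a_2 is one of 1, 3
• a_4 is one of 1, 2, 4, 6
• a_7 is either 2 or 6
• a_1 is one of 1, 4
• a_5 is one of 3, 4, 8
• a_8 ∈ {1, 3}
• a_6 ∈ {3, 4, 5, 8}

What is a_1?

The 8 variables draw from only 8 values {1, 2, 3, 4, 5, 6, 7, 8}, so each is used; only a_3 can be 7, hence a_3 = 7.
The 7 still-open variables draw from only 7 values {1, 2, 3, 4, 5, 6, 8}, so each is used; only a_6 can be 5, hence a_6 = 5.
The 6 still-open variables draw from only 6 values {1, 2, 3, 4, 6, 8}, so each is used; only a_5 can be 8, hence a_5 = 8.
a_2 and a_8 between them cover only {1, 3} — a naked pair. Remove those values from a_1, a_4.
So a_1 = 4.

4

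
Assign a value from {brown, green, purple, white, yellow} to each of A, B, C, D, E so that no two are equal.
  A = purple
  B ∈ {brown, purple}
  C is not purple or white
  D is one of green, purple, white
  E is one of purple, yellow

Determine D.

white

A has just one choice, so A = purple. Remove purple from B, D, E.
That leaves B = brown. So C can't be brown.
E has just one choice, so E = yellow. Eliminate yellow elsewhere: C.
C's domain is down to {green}, so C = green. Eliminate green elsewhere: D.
So D = white.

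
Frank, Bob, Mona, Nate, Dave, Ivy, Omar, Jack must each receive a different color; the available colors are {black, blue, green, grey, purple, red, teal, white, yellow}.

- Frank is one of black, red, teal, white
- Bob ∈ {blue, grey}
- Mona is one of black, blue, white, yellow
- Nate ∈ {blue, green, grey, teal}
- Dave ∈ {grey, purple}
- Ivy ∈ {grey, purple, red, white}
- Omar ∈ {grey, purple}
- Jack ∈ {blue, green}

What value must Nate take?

teal

Dave and Omar between them cover only {grey, purple} — a naked pair. Remove those values from Bob, Nate, Ivy.
That leaves Bob = blue. Eliminate blue elsewhere: Mona, Nate, Jack.
Jack has just one choice, so Jack = green. Remove green from Nate.
So Nate = teal.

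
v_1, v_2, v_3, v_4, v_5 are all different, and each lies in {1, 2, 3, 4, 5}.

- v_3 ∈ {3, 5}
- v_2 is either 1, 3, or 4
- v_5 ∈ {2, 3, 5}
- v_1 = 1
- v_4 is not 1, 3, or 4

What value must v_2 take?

4

v_1 has just one choice, so v_1 = 1. Remove 1 from v_2.
The 4 still-open variables draw from only 4 values {2, 3, 4, 5}, so each is used; only v_2 can be 4, hence v_2 = 4.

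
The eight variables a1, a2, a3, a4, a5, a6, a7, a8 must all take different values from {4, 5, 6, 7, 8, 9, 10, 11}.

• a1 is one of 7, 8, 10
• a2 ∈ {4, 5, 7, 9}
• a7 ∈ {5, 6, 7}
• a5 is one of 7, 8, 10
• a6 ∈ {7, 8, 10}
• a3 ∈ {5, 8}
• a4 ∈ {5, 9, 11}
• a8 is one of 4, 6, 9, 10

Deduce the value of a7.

6

The 8 variables draw from only 8 values {4, 5, 6, 7, 8, 9, 10, 11}, so each is used; only a4 can be 11, hence a4 = 11.
a1, a5, a6 between them cover only {7, 8, 10} — a naked triple. Remove those values from a2, a3, a7, a8.
a3 has just one choice, so a3 = 5. Strike 5 from a2, a7.
So a7 = 6.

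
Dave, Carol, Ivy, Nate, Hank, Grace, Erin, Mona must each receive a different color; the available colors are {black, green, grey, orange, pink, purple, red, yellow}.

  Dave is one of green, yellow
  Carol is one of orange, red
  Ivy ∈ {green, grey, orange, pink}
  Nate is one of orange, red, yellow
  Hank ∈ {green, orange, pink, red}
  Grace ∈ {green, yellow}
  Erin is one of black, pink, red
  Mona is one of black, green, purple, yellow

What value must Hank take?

The 8 variables draw from only 8 values {black, green, grey, orange, pink, purple, red, yellow}, so each is used; only Ivy can be grey, hence Ivy = grey.
Among the 7 still-open variables, purple fits only Mona (and all 7 values in {black, green, orange, pink, purple, red, yellow} must be used), so Mona = purple.
Among the 6 still-open variables, black fits only Erin (and all 6 values in {black, green, orange, pink, red, yellow} must be used), so Erin = black.
Among the 5 still-open variables, pink fits only Hank (and all 5 values in {green, orange, pink, red, yellow} must be used), so Hank = pink.

pink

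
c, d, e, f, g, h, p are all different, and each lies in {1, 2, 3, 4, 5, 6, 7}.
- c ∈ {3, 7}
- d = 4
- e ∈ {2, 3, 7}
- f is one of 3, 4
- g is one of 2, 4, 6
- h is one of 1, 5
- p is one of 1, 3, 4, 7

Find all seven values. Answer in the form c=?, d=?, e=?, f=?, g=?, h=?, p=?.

c=7, d=4, e=2, f=3, g=6, h=5, p=1

d's domain is down to {4}, so d = 4. Remove 4 from f, g, p.
f must be 3 (only option left). Eliminate 3 elsewhere: c, e, p.
That leaves c = 7. Remove 7 from e, p.
e must be 2 (only option left). So g can't be 2.
g must be 6 (only option left).
That leaves p = 1. So h can't be 1.
h's domain is down to {5}, so h = 5.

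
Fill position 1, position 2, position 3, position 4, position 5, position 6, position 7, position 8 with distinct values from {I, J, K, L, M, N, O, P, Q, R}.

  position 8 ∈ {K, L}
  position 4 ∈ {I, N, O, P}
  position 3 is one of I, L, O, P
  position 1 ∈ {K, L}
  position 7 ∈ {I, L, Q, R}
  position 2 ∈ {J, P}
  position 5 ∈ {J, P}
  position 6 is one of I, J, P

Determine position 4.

N

position 1 and position 8 share exactly the 2 values {K, L}; by pigeonhole those values go to them, so strike K, L from position 3, position 7.
position 2 and position 5 share exactly the 2 values {J, P}; by pigeonhole those values go to them, so strike J, P from position 3, position 4, position 6.
position 6 has just one choice, so position 6 = I. Remove I from position 3, position 4, position 7.
That leaves position 3 = O. Eliminate O elsewhere: position 4.
So position 4 = N.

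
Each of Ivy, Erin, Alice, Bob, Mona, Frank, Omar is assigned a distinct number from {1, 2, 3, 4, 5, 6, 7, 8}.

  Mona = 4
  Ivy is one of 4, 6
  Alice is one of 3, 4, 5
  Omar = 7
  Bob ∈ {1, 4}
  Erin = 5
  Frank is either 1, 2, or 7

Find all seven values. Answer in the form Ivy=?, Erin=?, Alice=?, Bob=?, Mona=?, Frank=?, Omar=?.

Ivy=6, Erin=5, Alice=3, Bob=1, Mona=4, Frank=2, Omar=7

Erin's domain is down to {5}, so Erin = 5. So Alice can't be 5.
That leaves Mona = 4. Strike 4 from Ivy, Alice, Bob.
That leaves Omar = 7. Eliminate 7 elsewhere: Frank.
Ivy's domain is down to {6}, so Ivy = 6.
That leaves Alice = 3.
That leaves Bob = 1. So Frank can't be 1.
Frank must be 2 (only option left).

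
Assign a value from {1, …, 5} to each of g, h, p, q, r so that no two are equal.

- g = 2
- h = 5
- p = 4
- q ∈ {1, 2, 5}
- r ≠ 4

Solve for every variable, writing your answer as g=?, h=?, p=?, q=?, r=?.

g=2, h=5, p=4, q=1, r=3

g has just one choice, so g = 2. Strike 2 from q, r.
h must be 5 (only option left). Eliminate 5 elsewhere: q, r.
That leaves p = 4.
q has just one choice, so q = 1. So r can't be 1.
r must be 3 (only option left).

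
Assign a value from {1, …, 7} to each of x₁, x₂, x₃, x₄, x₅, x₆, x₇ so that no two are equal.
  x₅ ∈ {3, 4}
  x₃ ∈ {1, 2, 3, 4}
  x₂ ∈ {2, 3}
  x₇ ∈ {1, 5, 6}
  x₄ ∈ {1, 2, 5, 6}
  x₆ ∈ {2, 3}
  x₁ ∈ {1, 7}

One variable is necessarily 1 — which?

x₃

Among the 7 variables, 7 fits only x₁ (and all 7 values in {1, 2, 3, 4, 5, 6, 7} must be used), so x₁ = 7.
x₂ and x₆ share exactly the 2 values {2, 3}; by pigeonhole those values go to them, so strike 2, 3 from x₃, x₄, x₅.
That leaves x₅ = 4. Eliminate 4 elsewhere: x₃.
So 1 goes to x₃.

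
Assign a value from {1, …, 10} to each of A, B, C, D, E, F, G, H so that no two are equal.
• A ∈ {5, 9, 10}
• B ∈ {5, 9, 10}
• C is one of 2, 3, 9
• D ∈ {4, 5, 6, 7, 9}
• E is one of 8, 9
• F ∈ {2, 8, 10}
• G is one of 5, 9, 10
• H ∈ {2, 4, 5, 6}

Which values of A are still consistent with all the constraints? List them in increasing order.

A, B, G between them cover only {5, 9, 10} — a naked triple. Remove those values from C, D, E, F, H.
E's domain is down to {8}, so E = 8. So F can't be 8.
F must be 2 (only option left). Eliminate 2 elsewhere: C, H.
C's domain is down to {3}, so C = 3.
No further eliminations apply; A can still be any of 5, 9, 10.

5, 9, 10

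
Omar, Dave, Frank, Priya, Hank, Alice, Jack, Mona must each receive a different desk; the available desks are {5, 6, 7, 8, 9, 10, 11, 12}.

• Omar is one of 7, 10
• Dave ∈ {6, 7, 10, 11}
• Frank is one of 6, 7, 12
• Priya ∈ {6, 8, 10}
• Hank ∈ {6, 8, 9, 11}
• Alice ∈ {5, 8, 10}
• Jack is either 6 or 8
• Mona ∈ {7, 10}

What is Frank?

12

The 8 variables together cover exactly {5, 6, 7, 8, 9, 10, 11, 12} — 8 values for 8 variables — and 5 appears only in Alice's list, so Alice = 5.
The 7 still-open variables together cover exactly {6, 7, 8, 9, 10, 11, 12} — 7 values for 7 variables — and 9 appears only in Hank's list, so Hank = 9.
The 6 still-open variables together cover exactly {6, 7, 8, 10, 11, 12} — 6 values for 6 variables — and 11 appears only in Dave's list, so Dave = 11.
The 5 still-open variables draw from only 5 values {6, 7, 8, 10, 12}, so each is used; only Frank can be 12, hence Frank = 12.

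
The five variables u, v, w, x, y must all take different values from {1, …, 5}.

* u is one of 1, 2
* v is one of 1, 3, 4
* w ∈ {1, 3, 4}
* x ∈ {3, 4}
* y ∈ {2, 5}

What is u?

2

Among the 5 variables, 5 fits only y (and all 5 values in {1, 2, 3, 4, 5} must be used), so y = 5.
The 4 still-open variables together cover exactly {1, 2, 3, 4} — 4 values for 4 variables — and 2 appears only in u's list, so u = 2.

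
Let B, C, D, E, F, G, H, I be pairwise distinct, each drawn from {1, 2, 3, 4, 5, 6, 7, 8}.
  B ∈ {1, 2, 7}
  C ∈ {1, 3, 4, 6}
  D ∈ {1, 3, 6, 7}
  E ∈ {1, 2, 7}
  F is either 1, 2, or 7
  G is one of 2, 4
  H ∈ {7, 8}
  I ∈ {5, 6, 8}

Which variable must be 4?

G

Among the 8 variables, 5 fits only I (and all 8 values in {1, 2, 3, 4, 5, 6, 7, 8} must be used), so I = 5.
Among the 7 still-open variables, 8 fits only H (and all 7 values in {1, 2, 3, 4, 6, 7, 8} must be used), so H = 8.
The 3 variables B, E, F are confined to {1, 2, 7}, which locks those values in; drop them from C, D, G.
So 4 goes to G.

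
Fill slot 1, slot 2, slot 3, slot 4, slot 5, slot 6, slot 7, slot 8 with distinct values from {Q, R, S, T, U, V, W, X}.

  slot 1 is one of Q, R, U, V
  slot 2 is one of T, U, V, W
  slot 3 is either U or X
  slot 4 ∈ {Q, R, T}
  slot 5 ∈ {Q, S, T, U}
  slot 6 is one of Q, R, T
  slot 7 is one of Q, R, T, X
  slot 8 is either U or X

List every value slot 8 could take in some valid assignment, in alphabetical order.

Among the 8 variables, S fits only slot 5 (and all 8 values in {Q, R, S, T, U, V, W, X} must be used), so slot 5 = S.
The 7 still-open variables together cover exactly {Q, R, T, U, V, W, X} — 7 values for 7 variables — and W appears only in slot 2's list, so slot 2 = W.
The 6 still-open variables together cover exactly {Q, R, T, U, V, X} — 6 values for 6 variables — and V appears only in slot 1's list, so slot 1 = V.
slot 3 and slot 8 share exactly the 2 values {U, X}; by pigeonhole those values go to them, so strike U, X from slot 7.
No further eliminations apply; slot 8 can still be any of U, X.

U, X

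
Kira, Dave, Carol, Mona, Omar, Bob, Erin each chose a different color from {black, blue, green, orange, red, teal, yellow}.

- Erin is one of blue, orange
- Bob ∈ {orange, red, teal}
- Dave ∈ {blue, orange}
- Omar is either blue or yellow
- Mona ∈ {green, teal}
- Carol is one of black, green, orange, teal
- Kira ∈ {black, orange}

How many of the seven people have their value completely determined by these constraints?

3

Among the 7 variables, red fits only Bob (and all 7 values in {black, blue, green, orange, red, teal, yellow} must be used), so Bob = red.
The 6 still-open variables together cover exactly {black, blue, green, orange, teal, yellow} — 6 values for 6 variables — and yellow appears only in Omar's list, so Omar = yellow.
Dave and Erin between them cover only {blue, orange} — a naked pair. Remove those values from Kira, Carol.
Kira has just one choice, so Kira = black. Strike black from Carol.
Determined: Kira=black, Omar=yellow, Bob=red. The other people each still have more than one consistent value. That makes 3.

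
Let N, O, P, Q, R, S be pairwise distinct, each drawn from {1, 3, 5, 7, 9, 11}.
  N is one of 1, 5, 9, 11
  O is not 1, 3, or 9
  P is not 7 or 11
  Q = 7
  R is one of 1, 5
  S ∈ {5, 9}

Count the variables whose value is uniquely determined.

Q must be 7 (only option left). Eliminate 7 elsewhere: O.
Among the 5 still-open variables, 3 fits only P (and all 5 values in {1, 3, 5, 9, 11} must be used), so P = 3.
Determined: P=3, Q=7. The other variables each still have more than one consistent value. That makes 2.

2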